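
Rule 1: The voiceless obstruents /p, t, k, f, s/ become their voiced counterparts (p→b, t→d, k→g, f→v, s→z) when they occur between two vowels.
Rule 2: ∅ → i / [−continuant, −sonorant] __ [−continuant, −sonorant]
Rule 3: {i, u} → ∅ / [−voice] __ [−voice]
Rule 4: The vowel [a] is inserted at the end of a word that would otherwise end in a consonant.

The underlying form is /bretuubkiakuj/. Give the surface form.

Rule 1 (intervocalic voicing): /t/ is a voiceless obstruent between vowels /e/ and /u/, so it voices to [d]. /k/ is a voiceless obstruent between vowels /a/ and /u/, so it voices to [g]. /bretuubkiakuj/ → breduubkiaguj.
Rule 2 (stop-cluster i-epenthesis): /b/ and /k/ form a stop–stop cluster, so [i] is inserted between them. /breduubkiaguj/ → breduubikiaguj.
Rule 3 (high vowel syncope): no segment meets the environment; /breduubikiaguj/ is unchanged.
Rule 4 (final a-epenthesis): the form ends in the consonant /j/, so [a] is inserted word-finally. /breduubikiaguj/ → breduubikiaguja.

breduubikiaguja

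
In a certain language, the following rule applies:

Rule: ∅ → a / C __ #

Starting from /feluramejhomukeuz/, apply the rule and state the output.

the form ends in the consonant /z/, so [a] is inserted word-finally.
Surface form: [feluramejhomukeuza].

feluramejhomukeuza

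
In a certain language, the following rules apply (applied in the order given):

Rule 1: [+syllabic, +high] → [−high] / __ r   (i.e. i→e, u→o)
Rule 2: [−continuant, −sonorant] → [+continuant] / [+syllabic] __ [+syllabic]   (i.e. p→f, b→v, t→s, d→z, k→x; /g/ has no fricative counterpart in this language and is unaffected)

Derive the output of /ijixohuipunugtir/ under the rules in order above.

ijixohuifunugter

Rule 1 (pre-rhotic lowering): /i/ is a high vowel immediately before /r/, so it lowers to [e]. /ijixohuipunugtir/ → ijixohuipunugter.
Rule 2 (intervocalic spirantization): /p/ is a stop between vowels /i/ and /u/, so it spirantizes to the fricative [f]. /ijixohuipunugter/ → ijixohuifunugter.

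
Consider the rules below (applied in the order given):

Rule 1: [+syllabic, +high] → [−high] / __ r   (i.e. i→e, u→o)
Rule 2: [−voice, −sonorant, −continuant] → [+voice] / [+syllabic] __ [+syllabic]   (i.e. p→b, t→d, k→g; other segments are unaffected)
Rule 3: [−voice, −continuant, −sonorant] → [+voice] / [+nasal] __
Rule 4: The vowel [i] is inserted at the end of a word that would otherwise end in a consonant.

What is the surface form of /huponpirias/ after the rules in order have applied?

Rule 1 (pre-rhotic lowering): /i/ is a high vowel immediately before /r/, so it lowers to [e]. /huponpirias/ → huponperias.
Rule 2 (intervocalic voicing): /p/ is a voiceless stop between vowels /u/ and /o/, so it voices to [b]. /huponperias/ → hubonperias.
Rule 3 (post-nasal voicing): /p/ is a voiceless stop immediately after the nasal /n/, so it voices to [b]. /hubonperias/ → hubonberias.
Rule 4 (final i-epenthesis): the form ends in the consonant /s/, so [i] is inserted word-finally. /hubonberias/ → hubonberiasi.

hubonberiasi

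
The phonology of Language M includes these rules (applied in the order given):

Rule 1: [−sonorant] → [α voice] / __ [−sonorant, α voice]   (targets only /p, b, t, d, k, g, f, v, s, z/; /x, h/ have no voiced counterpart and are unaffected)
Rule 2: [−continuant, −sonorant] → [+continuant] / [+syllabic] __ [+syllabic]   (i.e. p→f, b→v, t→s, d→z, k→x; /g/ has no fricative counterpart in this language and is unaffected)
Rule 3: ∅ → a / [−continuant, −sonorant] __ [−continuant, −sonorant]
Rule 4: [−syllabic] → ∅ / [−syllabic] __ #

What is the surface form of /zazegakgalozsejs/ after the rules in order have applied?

zazegagagalossej

Rule 1 (regressive voicing assimilation): /k/ precedes the voiced obstruent /g/, so it voices to [g] by assimilation. /z/ precedes the voiceless obstruent /s/, so it devoices to [s] by assimilation. /zazegakgalozsejs/ → zazegaggalossejs.
Rule 2 (intervocalic spirantization): no segment meets the environment; /zazegaggalossejs/ is unchanged.
Rule 3 (stop-cluster a-epenthesis): /g/ and /g/ form a stop–stop cluster, so [a] is inserted between them. /zazegaggalossejs/ → zazegagagalossejs.
Rule 4 (final cluster simplification): /s/ is the second consonant of a word-final cluster /js/, so it deletes. /zazegagagalossejs/ → zazegagagalossej.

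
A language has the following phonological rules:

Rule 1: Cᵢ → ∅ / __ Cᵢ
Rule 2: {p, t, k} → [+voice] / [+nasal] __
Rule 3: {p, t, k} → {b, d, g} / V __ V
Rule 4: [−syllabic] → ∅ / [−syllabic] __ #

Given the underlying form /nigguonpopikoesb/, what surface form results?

Rule 1 (degemination): /gg/ is a geminate; the first /g/ deletes. /nigguonpopikoesb/ → niguonpopikoesb.
Rule 2 (post-nasal voicing): /p/ is a voiceless stop immediately after the nasal /n/, so it voices to [b]. /niguonpopikoesb/ → niguonbopikoesb.
Rule 3 (intervocalic voicing): /p/ is a voiceless stop between vowels /o/ and /i/, so it voices to [b]. /k/ is a voiceless stop between vowels /i/ and /o/, so it voices to [g]. /niguonbopikoesb/ → niguonbobigoesb.
Rule 4 (final cluster simplification): /b/ is the second consonant of a word-final cluster /sb/, so it deletes. /niguonbobigoesb/ → niguonbobigoes.

niguonbobigoes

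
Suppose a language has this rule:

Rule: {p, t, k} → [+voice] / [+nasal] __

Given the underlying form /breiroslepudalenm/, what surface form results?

No segment of /breiroslepudalenm/ meets the structural description of the rule, so the form surfaces unchanged.

breiroslepudalenm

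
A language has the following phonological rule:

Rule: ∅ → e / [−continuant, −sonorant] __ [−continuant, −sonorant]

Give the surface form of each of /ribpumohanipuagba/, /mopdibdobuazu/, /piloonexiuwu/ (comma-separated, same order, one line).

ribepumohanipuageba, mopedibedobuazu, piloonexiuwu

/ribpumohanipuagba/: /b/ and /p/ form a stop–stop cluster, so [e] is inserted between them. /g/ and /b/ form a stop–stop cluster, so [e] is inserted between them. → [ribepumohanipuageba].
/mopdibdobuazu/: /p/ and /d/ form a stop–stop cluster, so [e] is inserted between them. /b/ and /d/ form a stop–stop cluster, so [e] is inserted between them. → [mopedibedobuazu].
/piloonexiuwu/: the rule's environment is not met; surfaces unchanged as [piloonexiuwu].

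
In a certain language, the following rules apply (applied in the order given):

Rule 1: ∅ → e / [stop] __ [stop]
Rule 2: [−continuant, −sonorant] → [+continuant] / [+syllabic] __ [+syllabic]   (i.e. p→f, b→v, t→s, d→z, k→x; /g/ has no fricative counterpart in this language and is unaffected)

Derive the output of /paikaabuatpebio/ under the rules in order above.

paixaavuasefevio

Rule 1 (stop-cluster e-epenthesis): /t/ and /p/ form a stop–stop cluster, so [e] is inserted between them. /paikaabuatpebio/ → paikaabuatepebio.
Rule 2 (intervocalic spirantization): /k/ is a stop between vowels /i/ and /a/, so it spirantizes to the fricative [x]. /b/ is a stop between vowels /a/ and /u/, so it spirantizes to the fricative [v]. /t/ is a stop between vowels /a/ and /e/, so it spirantizes to the fricative [s]. /p/ is a stop between vowels /e/ and /e/, so it spirantizes to the fricative [f]. /b/ is a stop between vowels /e/ and /i/, so it spirantizes to the fricative [v]. /paikaabuatepebio/ → paixaavuasefevio.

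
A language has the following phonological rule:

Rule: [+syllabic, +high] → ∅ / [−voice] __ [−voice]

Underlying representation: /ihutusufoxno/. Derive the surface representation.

/u/ is a high vowel flanked by voiceless consonants /h/ and /t/, so it deletes.
/u/ is a high vowel flanked by voiceless consonants /t/ and /s/, so it deletes.
/u/ is a high vowel flanked by voiceless consonants /s/ and /f/, so it deletes.
Surface form: [ihtsfoxno].

ihtsfoxno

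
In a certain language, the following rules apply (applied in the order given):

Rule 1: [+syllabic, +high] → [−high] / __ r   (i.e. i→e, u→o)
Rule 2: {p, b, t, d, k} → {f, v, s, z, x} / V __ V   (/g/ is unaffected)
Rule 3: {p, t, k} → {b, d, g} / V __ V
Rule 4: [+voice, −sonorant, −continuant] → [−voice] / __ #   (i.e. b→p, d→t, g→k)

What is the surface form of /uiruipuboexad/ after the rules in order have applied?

ueruifuvoexat

Rule 1 (pre-rhotic lowering): /i/ is a high vowel immediately before /r/, so it lowers to [e]. /uiruipuboexad/ → ueruipuboexad.
Rule 2 (intervocalic spirantization): /p/ is a stop between vowels /i/ and /u/, so it spirantizes to the fricative [f]. /b/ is a stop between vowels /u/ and /o/, so it spirantizes to the fricative [v]. /ueruipuboexad/ → ueruifuvoexad.
Rule 3 (intervocalic voicing): no segment meets the environment; /ueruifuvoexad/ is unchanged.
Rule 4 (final devoicing): /d/ is a voiced stop in word-final position, so it devoices to [t]. /ueruifuvoexad/ → ueruifuvoexat.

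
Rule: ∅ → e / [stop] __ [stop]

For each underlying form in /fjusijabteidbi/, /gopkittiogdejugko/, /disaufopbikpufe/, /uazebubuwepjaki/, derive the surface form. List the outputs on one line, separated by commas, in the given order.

fjusijabeteidebi, gopekitetiogedejugeko, disaufopebikepufe, uazebubuwepjaki

/fjusijabteidbi/: /b/ and /t/ form a stop–stop cluster, so [e] is inserted between them. /d/ and /b/ form a stop–stop cluster, so [e] is inserted between them. → [fjusijabeteidebi].
/gopkittiogdejugko/: /p/ and /k/ form a stop–stop cluster, so [e] is inserted between them. /t/ and /t/ form a stop–stop cluster, so [e] is inserted between them. /g/ and /d/ form a stop–stop cluster, so [e] is inserted between them. /g/ and /k/ form a stop–stop cluster, so [e] is inserted between them. → [gopekitetiogedejugeko].
/disaufopbikpufe/: /p/ and /b/ form a stop–stop cluster, so [e] is inserted between them. /k/ and /p/ form a stop–stop cluster, so [e] is inserted between them. → [disaufopebikepufe].
/uazebubuwepjaki/: the rule's environment is not met; surfaces unchanged as [uazebubuwepjaki].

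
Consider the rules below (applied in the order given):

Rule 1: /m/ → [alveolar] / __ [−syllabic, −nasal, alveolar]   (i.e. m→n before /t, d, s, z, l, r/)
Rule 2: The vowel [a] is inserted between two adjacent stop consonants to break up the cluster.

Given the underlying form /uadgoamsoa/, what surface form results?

uadagoansoa

Rule 1 (nasal place assimilation): /m/ precedes the alveolar consonant /s/, so it assimilates in place to [n]. /uadgoamsoa/ → uadgoansoa.
Rule 2 (stop-cluster a-epenthesis): /d/ and /g/ form a stop–stop cluster, so [a] is inserted between them. /uadgoansoa/ → uadagoansoa.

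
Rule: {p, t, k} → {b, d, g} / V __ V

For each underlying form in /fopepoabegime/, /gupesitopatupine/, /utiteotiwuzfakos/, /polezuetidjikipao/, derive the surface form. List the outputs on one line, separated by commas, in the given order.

fobeboabegime, gubesidobadubine, udideodiwuzfagos, polezuedidjigibao

/fopepoabegime/: /p/ is a voiceless stop between vowels /o/ and /e/, so it voices to [b]. /p/ is a voiceless stop between vowels /e/ and /o/, so it voices to [b]. → [fobeboabegime].
/gupesitopatupine/: /p/ is a voiceless stop between vowels /u/ and /e/, so it voices to [b]. /t/ is a voiceless stop between vowels /i/ and /o/, so it voices to [d]. /p/ is a voiceless stop between vowels /o/ and /a/, so it voices to [b]. /t/ is a voiceless stop between vowels /a/ and /u/, so it voices to [d]. /p/ is a voiceless stop between vowels /u/ and /i/, so it voices to [b]. → [gubesidobadubine].
/utiteotiwuzfakos/: /t/ is a voiceless stop between vowels /u/ and /i/, so it voices to [d]. /t/ is a voiceless stop between vowels /i/ and /e/, so it voices to [d]. /t/ is a voiceless stop between vowels /o/ and /i/, so it voices to [d]. /k/ is a voiceless stop between vowels /a/ and /o/, so it voices to [g]. → [udideodiwuzfagos].
/polezuetidjikipao/: /t/ is a voiceless stop between vowels /e/ and /i/, so it voices to [d]. /k/ is a voiceless stop between vowels /i/ and /i/, so it voices to [g]. /p/ is a voiceless stop between vowels /i/ and /a/, so it voices to [b]. → [polezuedidjigibao].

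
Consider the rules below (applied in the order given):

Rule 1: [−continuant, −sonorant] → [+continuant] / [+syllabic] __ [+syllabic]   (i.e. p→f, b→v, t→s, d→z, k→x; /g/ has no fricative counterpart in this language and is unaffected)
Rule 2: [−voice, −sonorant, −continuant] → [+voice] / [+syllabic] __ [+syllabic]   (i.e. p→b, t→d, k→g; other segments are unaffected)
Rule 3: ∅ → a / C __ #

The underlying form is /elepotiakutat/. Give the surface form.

Rule 1 (intervocalic spirantization): /p/ is a stop between vowels /e/ and /o/, so it spirantizes to the fricative [f]. /t/ is a stop between vowels /o/ and /i/, so it spirantizes to the fricative [s]. /k/ is a stop between vowels /a/ and /u/, so it spirantizes to the fricative [x]. /t/ is a stop between vowels /u/ and /a/, so it spirantizes to the fricative [s]. /elepotiakutat/ → elefosiaxusat.
Rule 2 (intervocalic voicing): no segment meets the environment; /elefosiaxusat/ is unchanged.
Rule 3 (final a-epenthesis): the form ends in the consonant /t/, so [a] is inserted word-finally. /elefosiaxusat/ → elefosiaxusata.

elefosiaxusata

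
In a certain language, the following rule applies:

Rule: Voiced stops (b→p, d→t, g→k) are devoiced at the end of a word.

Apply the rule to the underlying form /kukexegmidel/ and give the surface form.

kukexegmidel

No segment of /kukexegmidel/ meets the structural description of the rule, so the form surfaces unchanged.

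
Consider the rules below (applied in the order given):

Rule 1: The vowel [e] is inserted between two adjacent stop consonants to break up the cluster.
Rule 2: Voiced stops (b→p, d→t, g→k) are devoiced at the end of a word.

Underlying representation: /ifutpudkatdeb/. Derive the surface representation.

ifutepudekatedep

Rule 1 (stop-cluster e-epenthesis): /t/ and /p/ form a stop–stop cluster, so [e] is inserted between them. /d/ and /k/ form a stop–stop cluster, so [e] is inserted between them. /t/ and /d/ form a stop–stop cluster, so [e] is inserted between them. /ifutpudkatdeb/ → ifutepudekatedeb.
Rule 2 (final devoicing): /b/ is a voiced stop in word-final position, so it devoices to [p]. /ifutepudekatedeb/ → ifutepudekatedep.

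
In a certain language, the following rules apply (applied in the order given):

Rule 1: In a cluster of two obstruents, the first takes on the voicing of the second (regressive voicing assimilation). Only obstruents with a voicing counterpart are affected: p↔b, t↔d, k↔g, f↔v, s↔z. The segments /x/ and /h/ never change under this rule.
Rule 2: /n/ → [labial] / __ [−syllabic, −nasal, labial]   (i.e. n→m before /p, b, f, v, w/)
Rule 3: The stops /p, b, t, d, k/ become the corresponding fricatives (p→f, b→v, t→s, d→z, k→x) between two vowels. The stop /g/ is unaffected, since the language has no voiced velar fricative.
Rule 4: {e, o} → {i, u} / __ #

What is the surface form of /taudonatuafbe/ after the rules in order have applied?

tauzonasuavbi

Rule 1 (regressive voicing assimilation): /f/ precedes the voiced obstruent /b/, so it voices to [v] by assimilation. /taudonatuafbe/ → taudonatuavbe.
Rule 2 (nasal place assimilation): no segment meets the environment; /taudonatuavbe/ is unchanged.
Rule 3 (intervocalic spirantization): /d/ is a stop between vowels /u/ and /o/, so it spirantizes to the fricative [z]. /t/ is a stop between vowels /a/ and /u/, so it spirantizes to the fricative [s]. /taudonatuavbe/ → tauzonasuavbe.
Rule 4 (final vowel raising): /e/ is a mid vowel in word-final position, so it raises to [i]. /tauzonasuavbe/ → tauzonasuavbi.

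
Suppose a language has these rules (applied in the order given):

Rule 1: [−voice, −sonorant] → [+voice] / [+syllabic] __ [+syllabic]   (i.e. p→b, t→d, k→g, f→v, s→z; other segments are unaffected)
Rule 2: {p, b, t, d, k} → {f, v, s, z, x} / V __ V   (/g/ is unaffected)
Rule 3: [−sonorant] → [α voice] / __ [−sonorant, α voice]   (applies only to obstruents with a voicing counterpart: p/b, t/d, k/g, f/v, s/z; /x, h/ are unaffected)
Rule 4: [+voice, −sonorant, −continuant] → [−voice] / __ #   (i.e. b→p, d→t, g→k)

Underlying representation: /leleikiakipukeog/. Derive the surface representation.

leleigiagivugeok

Rule 1 (intervocalic voicing): /k/ is a voiceless obstruent between vowels /i/ and /i/, so it voices to [g]. /k/ is a voiceless obstruent between vowels /a/ and /i/, so it voices to [g]. /p/ is a voiceless obstruent between vowels /i/ and /u/, so it voices to [b]. /k/ is a voiceless obstruent between vowels /u/ and /e/, so it voices to [g]. /leleikiakipukeog/ → leleigiagibugeog.
Rule 2 (intervocalic spirantization): /b/ is a stop between vowels /i/ and /u/, so it spirantizes to the fricative [v]. /leleigiagibugeog/ → leleigiagivugeog.
Rule 3 (regressive voicing assimilation): no segment meets the environment; /leleigiagivugeog/ is unchanged.
Rule 4 (final devoicing): /g/ is a voiced stop in word-final position, so it devoices to [k]. /leleigiagivugeog/ → leleigiagivugeok.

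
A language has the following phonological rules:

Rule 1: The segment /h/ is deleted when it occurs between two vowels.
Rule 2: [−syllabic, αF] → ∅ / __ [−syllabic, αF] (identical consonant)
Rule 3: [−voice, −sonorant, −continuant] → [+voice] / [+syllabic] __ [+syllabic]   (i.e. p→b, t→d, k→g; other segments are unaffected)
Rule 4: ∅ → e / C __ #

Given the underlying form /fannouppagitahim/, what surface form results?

fanoubagidaime

Rule 1 (intervocalic h-deletion): /h/ occurs between vowels /a/ and /i/, so it deletes. /fannouppagitahim/ → fannouppagitaim.
Rule 2 (degemination): /nn/ is a geminate; the first /n/ deletes. /pp/ is a geminate; the first /p/ deletes. /fannouppagitaim/ → fanoupagitaim.
Rule 3 (intervocalic voicing): /p/ is a voiceless stop between vowels /u/ and /a/, so it voices to [b]. /t/ is a voiceless stop between vowels /i/ and /a/, so it voices to [d]. /fanoupagitaim/ → fanoubagidaim.
Rule 4 (final e-epenthesis): the form ends in the consonant /m/, so [e] is inserted word-finally. /fanoubagidaim/ → fanoubagidaime.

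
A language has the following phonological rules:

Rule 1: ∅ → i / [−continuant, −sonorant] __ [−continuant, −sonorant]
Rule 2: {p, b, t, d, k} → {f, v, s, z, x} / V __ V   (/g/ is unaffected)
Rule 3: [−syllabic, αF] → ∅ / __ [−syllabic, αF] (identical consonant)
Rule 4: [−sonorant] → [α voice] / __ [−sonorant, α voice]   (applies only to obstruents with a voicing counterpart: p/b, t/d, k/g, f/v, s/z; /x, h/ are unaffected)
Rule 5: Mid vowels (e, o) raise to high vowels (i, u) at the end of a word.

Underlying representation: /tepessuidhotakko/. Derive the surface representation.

tefesuithosaxixu

Rule 1 (stop-cluster i-epenthesis): /k/ and /k/ form a stop–stop cluster, so [i] is inserted between them. /tepessuidhotakko/ → tepessuidhotakiko.
Rule 2 (intervocalic spirantization): /p/ is a stop between vowels /e/ and /e/, so it spirantizes to the fricative [f]. /t/ is a stop between vowels /o/ and /a/, so it spirantizes to the fricative [s]. /k/ is a stop between vowels /a/ and /i/, so it spirantizes to the fricative [x]. /k/ is a stop between vowels /i/ and /o/, so it spirantizes to the fricative [x]. /tepessuidhotakiko/ → tefessuidhosaxixo.
Rule 3 (degemination): /ss/ is a geminate; the first /s/ deletes. /tefessuidhosaxixo/ → tefesuidhosaxixo.
Rule 4 (regressive voicing assimilation): /d/ precedes the voiceless obstruent /h/, so it devoices to [t] by assimilation. /tefesuidhosaxixo/ → tefesuithosaxixo.
Rule 5 (final vowel raising): /o/ is a mid vowel in word-final position, so it raises to [u]. /tefesuithosaxixo/ → tefesuithosaxixu.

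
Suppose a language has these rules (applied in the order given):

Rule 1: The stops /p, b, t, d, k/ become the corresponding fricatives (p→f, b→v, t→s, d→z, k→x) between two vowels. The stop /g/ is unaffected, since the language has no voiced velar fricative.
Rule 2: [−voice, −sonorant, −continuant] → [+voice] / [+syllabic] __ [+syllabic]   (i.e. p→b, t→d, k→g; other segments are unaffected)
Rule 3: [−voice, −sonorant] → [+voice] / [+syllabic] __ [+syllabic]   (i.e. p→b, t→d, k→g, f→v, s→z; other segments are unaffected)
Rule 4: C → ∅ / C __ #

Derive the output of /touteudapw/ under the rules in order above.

touzeuzap

Rule 1 (intervocalic spirantization): /t/ is a stop between vowels /u/ and /e/, so it spirantizes to the fricative [s]. /d/ is a stop between vowels /u/ and /a/, so it spirantizes to the fricative [z]. /touteudapw/ → touseuzapw.
Rule 2 (intervocalic voicing): no segment meets the environment; /touseuzapw/ is unchanged.
Rule 3 (intervocalic voicing): /s/ is a voiceless obstruent between vowels /u/ and /e/, so it voices to [z]. /touseuzapw/ → touzeuzapw.
Rule 4 (final cluster simplification): /w/ is the second consonant of a word-final cluster /pw/, so it deletes. /touzeuzapw/ → touzeuzap.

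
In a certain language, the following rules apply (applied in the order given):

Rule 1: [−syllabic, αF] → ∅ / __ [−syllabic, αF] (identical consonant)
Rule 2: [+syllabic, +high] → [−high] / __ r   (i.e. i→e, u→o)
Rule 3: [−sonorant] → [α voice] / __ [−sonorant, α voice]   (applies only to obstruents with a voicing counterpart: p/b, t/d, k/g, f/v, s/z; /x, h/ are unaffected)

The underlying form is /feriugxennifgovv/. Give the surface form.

feriukxenivgov

Rule 1 (degemination): /nn/ is a geminate; the first /n/ deletes. /vv/ is a geminate; the first /v/ deletes. /feriugxennifgovv/ → feriugxenifgov.
Rule 2 (pre-rhotic lowering): no segment meets the environment; /feriugxenifgov/ is unchanged.
Rule 3 (regressive voicing assimilation): /g/ precedes the voiceless obstruent /x/, so it devoices to [k] by assimilation. /f/ precedes the voiced obstruent /g/, so it voices to [v] by assimilation. /feriugxenifgov/ → feriukxenivgov.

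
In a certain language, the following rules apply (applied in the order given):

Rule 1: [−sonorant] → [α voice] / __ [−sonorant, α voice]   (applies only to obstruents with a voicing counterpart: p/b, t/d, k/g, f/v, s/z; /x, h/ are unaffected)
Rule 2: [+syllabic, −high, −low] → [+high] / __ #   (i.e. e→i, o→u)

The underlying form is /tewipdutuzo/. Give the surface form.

tewibdutuzu

Rule 1 (regressive voicing assimilation): /p/ precedes the voiced obstruent /d/, so it voices to [b] by assimilation. /tewipdutuzo/ → tewibdutuzo.
Rule 2 (final vowel raising): /o/ is a mid vowel in word-final position, so it raises to [u]. /tewibdutuzo/ → tewibdutuzu.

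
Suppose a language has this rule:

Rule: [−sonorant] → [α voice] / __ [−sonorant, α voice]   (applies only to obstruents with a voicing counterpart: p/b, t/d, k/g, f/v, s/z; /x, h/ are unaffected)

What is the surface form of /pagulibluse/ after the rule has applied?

pagulibluse

No segment of /pagulibluse/ meets the structural description of the rule, so the form surfaces unchanged.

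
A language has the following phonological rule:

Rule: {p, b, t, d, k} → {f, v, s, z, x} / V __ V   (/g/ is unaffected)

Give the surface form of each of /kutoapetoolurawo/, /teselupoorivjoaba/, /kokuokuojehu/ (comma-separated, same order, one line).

kusoafesoolurawo, teselufoorivjoava, koxuoxuojehu

/kutoapetoolurawo/: /t/ is a stop between vowels /u/ and /o/, so it spirantizes to the fricative [s]. /p/ is a stop between vowels /a/ and /e/, so it spirantizes to the fricative [f]. /t/ is a stop between vowels /e/ and /o/, so it spirantizes to the fricative [s]. → [kusoafesoolurawo].
/teselupoorivjoaba/: /p/ is a stop between vowels /u/ and /o/, so it spirantizes to the fricative [f]. /b/ is a stop between vowels /a/ and /a/, so it spirantizes to the fricative [v]. → [teselufoorivjoava].
/kokuokuojehu/: /k/ is a stop between vowels /o/ and /u/, so it spirantizes to the fricative [x]. /k/ is a stop between vowels /o/ and /u/, so it spirantizes to the fricative [x]. → [koxuoxuojehu].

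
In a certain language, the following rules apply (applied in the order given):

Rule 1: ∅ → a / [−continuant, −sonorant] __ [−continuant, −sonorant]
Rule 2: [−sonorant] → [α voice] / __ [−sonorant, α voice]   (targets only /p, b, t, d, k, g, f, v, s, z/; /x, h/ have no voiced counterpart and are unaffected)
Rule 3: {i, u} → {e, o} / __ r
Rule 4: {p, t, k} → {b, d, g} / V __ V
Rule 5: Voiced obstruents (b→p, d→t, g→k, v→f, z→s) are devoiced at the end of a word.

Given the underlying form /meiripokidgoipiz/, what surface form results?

meeribogidagoibis

Rule 1 (stop-cluster a-epenthesis): /d/ and /g/ form a stop–stop cluster, so [a] is inserted between them. /meiripokidgoipiz/ → meiripokidagoipiz.
Rule 2 (regressive voicing assimilation): no segment meets the environment; /meiripokidagoipiz/ is unchanged.
Rule 3 (pre-rhotic lowering): /i/ is a high vowel immediately before /r/, so it lowers to [e]. /meiripokidagoipiz/ → meeripokidagoipiz.
Rule 4 (intervocalic voicing): /p/ is a voiceless stop between vowels /i/ and /o/, so it voices to [b]. /k/ is a voiceless stop between vowels /o/ and /i/, so it voices to [g]. /p/ is a voiceless stop between vowels /i/ and /i/, so it voices to [b]. /meeripokidagoipiz/ → meeribogidagoibiz.
Rule 5 (final devoicing): /z/ is a voiced obstruent in word-final position, so it devoices to [s]. /meeribogidagoibiz/ → meeribogidagoibis.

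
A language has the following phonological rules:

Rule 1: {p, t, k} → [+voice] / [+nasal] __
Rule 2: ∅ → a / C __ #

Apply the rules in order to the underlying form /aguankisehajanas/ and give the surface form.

aguangisehajanasa

Rule 1 (post-nasal voicing): /k/ is a voiceless stop immediately after the nasal /n/, so it voices to [g]. /aguankisehajanas/ → aguangisehajanas.
Rule 2 (final a-epenthesis): the form ends in the consonant /s/, so [a] is inserted word-finally. /aguangisehajanas/ → aguangisehajanasa.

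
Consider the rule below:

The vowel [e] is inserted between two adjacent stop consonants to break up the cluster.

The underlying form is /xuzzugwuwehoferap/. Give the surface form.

No segment of /xuzzugwuwehoferap/ meets the structural description of the rule, so the form surfaces unchanged.

xuzzugwuwehoferap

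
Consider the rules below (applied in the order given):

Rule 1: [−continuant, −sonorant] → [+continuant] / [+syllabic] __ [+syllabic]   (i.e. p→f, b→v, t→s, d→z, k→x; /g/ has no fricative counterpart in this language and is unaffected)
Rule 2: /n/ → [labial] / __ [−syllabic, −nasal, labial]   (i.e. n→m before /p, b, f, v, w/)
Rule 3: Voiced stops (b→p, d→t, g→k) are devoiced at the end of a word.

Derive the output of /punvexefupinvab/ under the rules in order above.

Rule 1 (intervocalic spirantization): /p/ is a stop between vowels /u/ and /i/, so it spirantizes to the fricative [f]. /punvexefupinvab/ → punvexefufinvab.
Rule 2 (nasal place assimilation): /n/ precedes the labial consonant /v/, so it assimilates in place to [m]. /n/ precedes the labial consonant /v/, so it assimilates in place to [m]. /punvexefufinvab/ → pumvexefufimvab.
Rule 3 (final devoicing): /b/ is a voiced stop in word-final position, so it devoices to [p]. /pumvexefufimvab/ → pumvexefufimvap.

pumvexefufimvap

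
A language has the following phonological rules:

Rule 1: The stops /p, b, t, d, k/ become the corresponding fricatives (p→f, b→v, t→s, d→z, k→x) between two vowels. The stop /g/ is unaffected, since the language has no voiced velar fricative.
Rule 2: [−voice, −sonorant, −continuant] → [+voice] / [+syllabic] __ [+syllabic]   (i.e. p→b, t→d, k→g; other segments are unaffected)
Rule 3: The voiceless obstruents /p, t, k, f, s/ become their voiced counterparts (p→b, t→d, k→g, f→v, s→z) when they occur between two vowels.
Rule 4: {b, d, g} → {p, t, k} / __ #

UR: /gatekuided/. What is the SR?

Rule 1 (intervocalic spirantization): /t/ is a stop between vowels /a/ and /e/, so it spirantizes to the fricative [s]. /k/ is a stop between vowels /e/ and /u/, so it spirantizes to the fricative [x]. /d/ is a stop between vowels /i/ and /e/, so it spirantizes to the fricative [z]. /gatekuided/ → gasexuized.
Rule 2 (intervocalic voicing): no segment meets the environment; /gasexuized/ is unchanged.
Rule 3 (intervocalic voicing): /s/ is a voiceless obstruent between vowels /a/ and /e/, so it voices to [z]. /gasexuized/ → gazexuized.
Rule 4 (final devoicing): /d/ is a voiced stop in word-final position, so it devoices to [t]. /gazexuized/ → gazexuizet.

gazexuizet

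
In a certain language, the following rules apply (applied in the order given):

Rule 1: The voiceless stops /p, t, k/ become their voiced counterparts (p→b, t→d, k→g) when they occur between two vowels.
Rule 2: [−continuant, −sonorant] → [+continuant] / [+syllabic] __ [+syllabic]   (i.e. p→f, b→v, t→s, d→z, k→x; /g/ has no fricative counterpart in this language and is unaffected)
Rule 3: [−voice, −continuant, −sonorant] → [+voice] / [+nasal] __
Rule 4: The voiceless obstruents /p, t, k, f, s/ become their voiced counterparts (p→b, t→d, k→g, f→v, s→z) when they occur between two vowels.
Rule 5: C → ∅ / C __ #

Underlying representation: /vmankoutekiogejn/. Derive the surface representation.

vmangouzegiogej

Rule 1 (intervocalic voicing): /t/ is a voiceless stop between vowels /u/ and /e/, so it voices to [d]. /k/ is a voiceless stop between vowels /e/ and /i/, so it voices to [g]. /vmankoutekiogejn/ → vmankoudegiogejn.
Rule 2 (intervocalic spirantization): /d/ is a stop between vowels /u/ and /e/, so it spirantizes to the fricative [z]. /vmankoudegiogejn/ → vmankouzegiogejn.
Rule 3 (post-nasal voicing): /k/ is a voiceless stop immediately after the nasal /n/, so it voices to [g]. /vmankouzegiogejn/ → vmangouzegiogejn.
Rule 4 (intervocalic voicing): no segment meets the environment; /vmangouzegiogejn/ is unchanged.
Rule 5 (final cluster simplification): /n/ is the second consonant of a word-final cluster /jn/, so it deletes. /vmangouzegiogejn/ → vmangouzegiogej.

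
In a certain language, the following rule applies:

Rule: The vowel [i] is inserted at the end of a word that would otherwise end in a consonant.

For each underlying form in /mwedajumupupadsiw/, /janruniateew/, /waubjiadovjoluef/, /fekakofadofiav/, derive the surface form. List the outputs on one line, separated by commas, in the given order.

mwedajumupupadsiwi, janruniateewi, waubjiadovjoluefi, fekakofadofiavi

/mwedajumupupadsiw/: the form ends in the consonant /w/, so [i] is inserted word-finally. → [mwedajumupupadsiwi].
/janruniateew/: the form ends in the consonant /w/, so [i] is inserted word-finally. → [janruniateewi].
/waubjiadovjoluef/: the form ends in the consonant /f/, so [i] is inserted word-finally. → [waubjiadovjoluefi].
/fekakofadofiav/: the form ends in the consonant /v/, so [i] is inserted word-finally. → [fekakofadofiavi].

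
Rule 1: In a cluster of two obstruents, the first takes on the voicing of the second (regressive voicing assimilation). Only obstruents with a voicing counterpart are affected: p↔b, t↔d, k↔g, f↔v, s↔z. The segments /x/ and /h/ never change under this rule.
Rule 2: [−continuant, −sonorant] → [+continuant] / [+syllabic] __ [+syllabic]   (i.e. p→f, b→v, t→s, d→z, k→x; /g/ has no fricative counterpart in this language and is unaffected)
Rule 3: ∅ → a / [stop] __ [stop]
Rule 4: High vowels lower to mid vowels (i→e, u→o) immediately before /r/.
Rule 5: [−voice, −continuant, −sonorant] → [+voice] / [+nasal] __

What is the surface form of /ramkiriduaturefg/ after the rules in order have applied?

Rule 1 (regressive voicing assimilation): /f/ precedes the voiced obstruent /g/, so it voices to [v] by assimilation. /ramkiriduaturefg/ → ramkiriduaturevg.
Rule 2 (intervocalic spirantization): /d/ is a stop between vowels /i/ and /u/, so it spirantizes to the fricative [z]. /t/ is a stop between vowels /a/ and /u/, so it spirantizes to the fricative [s]. /ramkiriduaturevg/ → ramkirizuasurevg.
Rule 3 (stop-cluster a-epenthesis): no segment meets the environment; /ramkirizuasurevg/ is unchanged.
Rule 4 (pre-rhotic lowering): /i/ is a high vowel immediately before /r/, so it lowers to [e]. /u/ is a high vowel immediately before /r/, so it lowers to [o]. /ramkirizuasurevg/ → ramkerizuasorevg.
Rule 5 (post-nasal voicing): /k/ is a voiceless stop immediately after the nasal /m/, so it voices to [g]. /ramkerizuasorevg/ → ramgerizuasorevg.

ramgerizuasorevg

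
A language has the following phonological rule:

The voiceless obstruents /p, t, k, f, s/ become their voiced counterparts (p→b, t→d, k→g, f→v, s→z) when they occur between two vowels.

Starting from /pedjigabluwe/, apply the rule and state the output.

No segment of /pedjigabluwe/ meets the structural description of the rule, so the form surfaces unchanged.

pedjigabluwe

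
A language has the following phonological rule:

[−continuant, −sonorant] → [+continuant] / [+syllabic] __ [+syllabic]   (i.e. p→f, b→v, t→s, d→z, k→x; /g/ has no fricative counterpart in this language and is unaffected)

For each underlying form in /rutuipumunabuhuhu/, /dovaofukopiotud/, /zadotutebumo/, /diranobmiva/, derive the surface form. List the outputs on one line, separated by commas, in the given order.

/rutuipumunabuhuhu/: /t/ is a stop between vowels /u/ and /u/, so it spirantizes to the fricative [s]. /p/ is a stop between vowels /i/ and /u/, so it spirantizes to the fricative [f]. /b/ is a stop between vowels /a/ and /u/, so it spirantizes to the fricative [v]. → [rusuifumunavuhuhu].
/dovaofukopiotud/: /k/ is a stop between vowels /u/ and /o/, so it spirantizes to the fricative [x]. /p/ is a stop between vowels /o/ and /i/, so it spirantizes to the fricative [f]. /t/ is a stop between vowels /o/ and /u/, so it spirantizes to the fricative [s]. → [dovaofuxofiosud].
/zadotutebumo/: /d/ is a stop between vowels /a/ and /o/, so it spirantizes to the fricative [z]. /t/ is a stop between vowels /o/ and /u/, so it spirantizes to the fricative [s]. /t/ is a stop between vowels /u/ and /e/, so it spirantizes to the fricative [s]. /b/ is a stop between vowels /e/ and /u/, so it spirantizes to the fricative [v]. → [zazosusevumo].
/diranobmiva/: the rule's environment is not met; surfaces unchanged as [diranobmiva].

rusuifumunavuhuhu, dovaofuxofiosud, zazosusevumo, diranobmiva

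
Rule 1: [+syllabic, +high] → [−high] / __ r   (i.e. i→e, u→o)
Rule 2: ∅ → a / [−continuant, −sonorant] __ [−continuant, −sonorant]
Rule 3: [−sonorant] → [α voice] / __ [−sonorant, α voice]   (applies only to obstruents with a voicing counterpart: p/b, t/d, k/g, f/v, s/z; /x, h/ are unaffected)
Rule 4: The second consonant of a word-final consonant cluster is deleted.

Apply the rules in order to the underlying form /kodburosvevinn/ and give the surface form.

Rule 1 (pre-rhotic lowering): /u/ is a high vowel immediately before /r/, so it lowers to [o]. /kodburosvevinn/ → kodborosvevinn.
Rule 2 (stop-cluster a-epenthesis): /d/ and /b/ form a stop–stop cluster, so [a] is inserted between them. /kodborosvevinn/ → kodaborosvevinn.
Rule 3 (regressive voicing assimilation): /s/ precedes the voiced obstruent /v/, so it voices to [z] by assimilation. /kodaborosvevinn/ → kodaborozvevinn.
Rule 4 (final cluster simplification): /n/ is the second consonant of a word-final cluster /nn/, so it deletes. /kodaborozvevinn/ → kodaborozvevin.

kodaborozvevin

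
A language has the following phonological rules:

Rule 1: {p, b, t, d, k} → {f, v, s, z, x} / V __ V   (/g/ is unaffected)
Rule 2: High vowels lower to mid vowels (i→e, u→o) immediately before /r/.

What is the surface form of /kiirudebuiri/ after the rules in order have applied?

Rule 1 (intervocalic spirantization): /d/ is a stop between vowels /u/ and /e/, so it spirantizes to the fricative [z]. /b/ is a stop between vowels /e/ and /u/, so it spirantizes to the fricative [v]. /kiirudebuiri/ → kiiruzevuiri.
Rule 2 (pre-rhotic lowering): /i/ is a high vowel immediately before /r/, so it lowers to [e]. /i/ is a high vowel immediately before /r/, so it lowers to [e]. /kiiruzevuiri/ → kieruzevueri.

kieruzevueri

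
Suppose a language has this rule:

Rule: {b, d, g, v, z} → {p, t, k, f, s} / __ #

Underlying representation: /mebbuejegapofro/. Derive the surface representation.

mebbuejegapofro

No segment of /mebbuejegapofro/ meets the structural description of the rule, so the form surfaces unchanged.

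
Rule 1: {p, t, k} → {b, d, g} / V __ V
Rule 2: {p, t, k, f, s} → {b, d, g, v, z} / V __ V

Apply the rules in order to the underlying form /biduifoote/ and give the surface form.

biduivoode

Rule 1 (intervocalic voicing): /t/ is a voiceless stop between vowels /o/ and /e/, so it voices to [d]. /biduifoote/ → biduifoode.
Rule 2 (intervocalic voicing): /f/ is a voiceless obstruent between vowels /i/ and /o/, so it voices to [v]. /biduifoode/ → biduivoode.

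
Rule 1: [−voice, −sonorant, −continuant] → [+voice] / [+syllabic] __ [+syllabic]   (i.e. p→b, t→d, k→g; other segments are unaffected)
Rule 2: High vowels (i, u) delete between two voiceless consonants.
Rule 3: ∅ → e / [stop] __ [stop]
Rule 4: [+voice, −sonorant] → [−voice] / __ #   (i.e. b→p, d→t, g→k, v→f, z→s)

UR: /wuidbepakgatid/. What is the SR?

wuidebebakegadit

Rule 1 (intervocalic voicing): /p/ is a voiceless stop between vowels /e/ and /a/, so it voices to [b]. /t/ is a voiceless stop between vowels /a/ and /i/, so it voices to [d]. /wuidbepakgatid/ → wuidbebakgadid.
Rule 2 (high vowel syncope): no segment meets the environment; /wuidbebakgadid/ is unchanged.
Rule 3 (stop-cluster e-epenthesis): /d/ and /b/ form a stop–stop cluster, so [e] is inserted between them. /k/ and /g/ form a stop–stop cluster, so [e] is inserted between them. /wuidbebakgadid/ → wuidebebakegadid.
Rule 4 (final devoicing): /d/ is a voiced obstruent in word-final position, so it devoices to [t]. /wuidebebakegadid/ → wuidebebakegadit.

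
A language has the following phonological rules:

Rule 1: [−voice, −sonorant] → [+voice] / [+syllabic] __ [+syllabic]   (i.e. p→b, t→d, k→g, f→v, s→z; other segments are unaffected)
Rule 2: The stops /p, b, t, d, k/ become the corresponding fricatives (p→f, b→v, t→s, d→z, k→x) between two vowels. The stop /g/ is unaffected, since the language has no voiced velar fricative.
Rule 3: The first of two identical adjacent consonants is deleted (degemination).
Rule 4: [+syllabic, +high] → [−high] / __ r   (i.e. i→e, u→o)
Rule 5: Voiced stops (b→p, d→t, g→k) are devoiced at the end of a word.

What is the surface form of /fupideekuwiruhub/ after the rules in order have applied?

fuvizeeguweruhup

Rule 1 (intervocalic voicing): /p/ is a voiceless obstruent between vowels /u/ and /i/, so it voices to [b]. /k/ is a voiceless obstruent between vowels /e/ and /u/, so it voices to [g]. /fupideekuwiruhub/ → fubideeguwiruhub.
Rule 2 (intervocalic spirantization): /b/ is a stop between vowels /u/ and /i/, so it spirantizes to the fricative [v]. /d/ is a stop between vowels /i/ and /e/, so it spirantizes to the fricative [z]. /fubideeguwiruhub/ → fuvizeeguwiruhub.
Rule 3 (degemination): no segment meets the environment; /fuvizeeguwiruhub/ is unchanged.
Rule 4 (pre-rhotic lowering): /i/ is a high vowel immediately before /r/, so it lowers to [e]. /fuvizeeguwiruhub/ → fuvizeeguweruhub.
Rule 5 (final devoicing): /b/ is a voiced stop in word-final position, so it devoices to [p]. /fuvizeeguweruhub/ → fuvizeeguweruhup.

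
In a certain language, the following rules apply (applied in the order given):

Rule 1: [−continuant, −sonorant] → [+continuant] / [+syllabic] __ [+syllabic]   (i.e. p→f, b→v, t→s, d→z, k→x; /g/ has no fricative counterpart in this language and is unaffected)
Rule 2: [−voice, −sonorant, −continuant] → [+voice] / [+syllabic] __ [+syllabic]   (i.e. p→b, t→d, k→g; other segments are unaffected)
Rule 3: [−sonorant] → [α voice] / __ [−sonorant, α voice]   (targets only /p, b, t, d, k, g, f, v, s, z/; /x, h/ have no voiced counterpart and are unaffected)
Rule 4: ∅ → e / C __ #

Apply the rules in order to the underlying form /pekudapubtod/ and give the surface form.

pexuzafuptode

Rule 1 (intervocalic spirantization): /k/ is a stop between vowels /e/ and /u/, so it spirantizes to the fricative [x]. /d/ is a stop between vowels /u/ and /a/, so it spirantizes to the fricative [z]. /p/ is a stop between vowels /a/ and /u/, so it spirantizes to the fricative [f]. /pekudapubtod/ → pexuzafubtod.
Rule 2 (intervocalic voicing): no segment meets the environment; /pexuzafubtod/ is unchanged.
Rule 3 (regressive voicing assimilation): /b/ precedes the voiceless obstruent /t/, so it devoices to [p] by assimilation. /pexuzafubtod/ → pexuzafuptod.
Rule 4 (final e-epenthesis): the form ends in the consonant /d/, so [e] is inserted word-finally. /pexuzafuptod/ → pexuzafuptode.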